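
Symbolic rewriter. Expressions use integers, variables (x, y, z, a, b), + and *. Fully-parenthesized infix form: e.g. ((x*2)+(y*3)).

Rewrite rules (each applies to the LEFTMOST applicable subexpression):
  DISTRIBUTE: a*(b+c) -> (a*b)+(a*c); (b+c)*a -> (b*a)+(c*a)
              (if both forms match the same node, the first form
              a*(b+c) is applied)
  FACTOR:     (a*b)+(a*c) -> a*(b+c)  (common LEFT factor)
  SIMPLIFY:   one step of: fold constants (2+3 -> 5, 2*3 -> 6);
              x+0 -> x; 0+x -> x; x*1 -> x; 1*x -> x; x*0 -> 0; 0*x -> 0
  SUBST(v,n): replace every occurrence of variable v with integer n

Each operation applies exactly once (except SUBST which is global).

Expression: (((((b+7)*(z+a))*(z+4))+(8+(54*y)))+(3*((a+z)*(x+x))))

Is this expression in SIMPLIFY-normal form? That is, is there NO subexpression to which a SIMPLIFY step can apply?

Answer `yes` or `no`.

Answer: yes

Derivation:
Expression: (((((b+7)*(z+a))*(z+4))+(8+(54*y)))+(3*((a+z)*(x+x))))
Scanning for simplifiable subexpressions (pre-order)...
  at root: (((((b+7)*(z+a))*(z+4))+(8+(54*y)))+(3*((a+z)*(x+x)))) (not simplifiable)
  at L: ((((b+7)*(z+a))*(z+4))+(8+(54*y))) (not simplifiable)
  at LL: (((b+7)*(z+a))*(z+4)) (not simplifiable)
  at LLL: ((b+7)*(z+a)) (not simplifiable)
  at LLLL: (b+7) (not simplifiable)
  at LLLR: (z+a) (not simplifiable)
  at LLR: (z+4) (not simplifiable)
  at LR: (8+(54*y)) (not simplifiable)
  at LRR: (54*y) (not simplifiable)
  at R: (3*((a+z)*(x+x))) (not simplifiable)
  at RR: ((a+z)*(x+x)) (not simplifiable)
  at RRL: (a+z) (not simplifiable)
  at RRR: (x+x) (not simplifiable)
Result: no simplifiable subexpression found -> normal form.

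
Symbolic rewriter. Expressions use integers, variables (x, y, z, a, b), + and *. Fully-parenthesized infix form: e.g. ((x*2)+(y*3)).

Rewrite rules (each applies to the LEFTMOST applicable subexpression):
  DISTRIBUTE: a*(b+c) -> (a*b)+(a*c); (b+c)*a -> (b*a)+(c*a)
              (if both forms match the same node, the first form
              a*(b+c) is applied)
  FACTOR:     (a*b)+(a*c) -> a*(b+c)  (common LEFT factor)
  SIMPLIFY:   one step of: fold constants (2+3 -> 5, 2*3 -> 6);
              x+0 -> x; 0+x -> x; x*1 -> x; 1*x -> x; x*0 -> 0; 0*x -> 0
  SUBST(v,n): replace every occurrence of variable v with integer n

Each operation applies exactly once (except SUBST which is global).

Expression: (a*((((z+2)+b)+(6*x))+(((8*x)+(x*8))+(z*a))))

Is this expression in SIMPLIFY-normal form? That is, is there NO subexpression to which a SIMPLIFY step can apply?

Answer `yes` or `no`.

Expression: (a*((((z+2)+b)+(6*x))+(((8*x)+(x*8))+(z*a))))
Scanning for simplifiable subexpressions (pre-order)...
  at root: (a*((((z+2)+b)+(6*x))+(((8*x)+(x*8))+(z*a)))) (not simplifiable)
  at R: ((((z+2)+b)+(6*x))+(((8*x)+(x*8))+(z*a))) (not simplifiable)
  at RL: (((z+2)+b)+(6*x)) (not simplifiable)
  at RLL: ((z+2)+b) (not simplifiable)
  at RLLL: (z+2) (not simplifiable)
  at RLR: (6*x) (not simplifiable)
  at RR: (((8*x)+(x*8))+(z*a)) (not simplifiable)
  at RRL: ((8*x)+(x*8)) (not simplifiable)
  at RRLL: (8*x) (not simplifiable)
  at RRLR: (x*8) (not simplifiable)
  at RRR: (z*a) (not simplifiable)
Result: no simplifiable subexpression found -> normal form.

Answer: yes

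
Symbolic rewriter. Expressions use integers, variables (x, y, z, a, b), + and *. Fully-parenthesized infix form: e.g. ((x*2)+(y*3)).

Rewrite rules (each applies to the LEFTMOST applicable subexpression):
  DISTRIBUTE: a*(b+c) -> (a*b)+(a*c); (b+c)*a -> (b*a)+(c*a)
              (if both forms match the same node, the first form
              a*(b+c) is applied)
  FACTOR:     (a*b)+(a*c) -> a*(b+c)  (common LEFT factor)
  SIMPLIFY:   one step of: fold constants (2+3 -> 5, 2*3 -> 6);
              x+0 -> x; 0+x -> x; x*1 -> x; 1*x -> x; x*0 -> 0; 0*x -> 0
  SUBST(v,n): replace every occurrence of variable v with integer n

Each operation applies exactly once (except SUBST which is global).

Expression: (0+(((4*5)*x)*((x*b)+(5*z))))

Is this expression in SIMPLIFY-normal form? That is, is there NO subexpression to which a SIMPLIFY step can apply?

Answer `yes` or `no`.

Expression: (0+(((4*5)*x)*((x*b)+(5*z))))
Scanning for simplifiable subexpressions (pre-order)...
  at root: (0+(((4*5)*x)*((x*b)+(5*z)))) (SIMPLIFIABLE)
  at R: (((4*5)*x)*((x*b)+(5*z))) (not simplifiable)
  at RL: ((4*5)*x) (not simplifiable)
  at RLL: (4*5) (SIMPLIFIABLE)
  at RR: ((x*b)+(5*z)) (not simplifiable)
  at RRL: (x*b) (not simplifiable)
  at RRR: (5*z) (not simplifiable)
Found simplifiable subexpr at path root: (0+(((4*5)*x)*((x*b)+(5*z))))
One SIMPLIFY step would give: (((4*5)*x)*((x*b)+(5*z)))
-> NOT in normal form.

Answer: no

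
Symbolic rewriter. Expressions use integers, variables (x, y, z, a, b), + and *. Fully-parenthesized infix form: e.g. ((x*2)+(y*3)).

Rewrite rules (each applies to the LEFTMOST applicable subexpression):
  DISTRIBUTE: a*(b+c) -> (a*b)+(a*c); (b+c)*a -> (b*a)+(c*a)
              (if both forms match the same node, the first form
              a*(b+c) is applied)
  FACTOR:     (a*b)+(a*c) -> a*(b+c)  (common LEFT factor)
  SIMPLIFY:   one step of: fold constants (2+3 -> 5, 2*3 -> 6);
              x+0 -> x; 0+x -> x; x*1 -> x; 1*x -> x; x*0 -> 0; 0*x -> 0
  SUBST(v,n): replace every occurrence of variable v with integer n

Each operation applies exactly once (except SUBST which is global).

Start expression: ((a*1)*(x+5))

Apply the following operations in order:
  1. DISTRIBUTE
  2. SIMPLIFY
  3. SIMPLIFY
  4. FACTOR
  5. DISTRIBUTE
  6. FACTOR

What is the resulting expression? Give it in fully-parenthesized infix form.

Answer: (a*(x+5))

Derivation:
Start: ((a*1)*(x+5))
Apply DISTRIBUTE at root (target: ((a*1)*(x+5))): ((a*1)*(x+5)) -> (((a*1)*x)+((a*1)*5))
Apply SIMPLIFY at LL (target: (a*1)): (((a*1)*x)+((a*1)*5)) -> ((a*x)+((a*1)*5))
Apply SIMPLIFY at RL (target: (a*1)): ((a*x)+((a*1)*5)) -> ((a*x)+(a*5))
Apply FACTOR at root (target: ((a*x)+(a*5))): ((a*x)+(a*5)) -> (a*(x+5))
Apply DISTRIBUTE at root (target: (a*(x+5))): (a*(x+5)) -> ((a*x)+(a*5))
Apply FACTOR at root (target: ((a*x)+(a*5))): ((a*x)+(a*5)) -> (a*(x+5))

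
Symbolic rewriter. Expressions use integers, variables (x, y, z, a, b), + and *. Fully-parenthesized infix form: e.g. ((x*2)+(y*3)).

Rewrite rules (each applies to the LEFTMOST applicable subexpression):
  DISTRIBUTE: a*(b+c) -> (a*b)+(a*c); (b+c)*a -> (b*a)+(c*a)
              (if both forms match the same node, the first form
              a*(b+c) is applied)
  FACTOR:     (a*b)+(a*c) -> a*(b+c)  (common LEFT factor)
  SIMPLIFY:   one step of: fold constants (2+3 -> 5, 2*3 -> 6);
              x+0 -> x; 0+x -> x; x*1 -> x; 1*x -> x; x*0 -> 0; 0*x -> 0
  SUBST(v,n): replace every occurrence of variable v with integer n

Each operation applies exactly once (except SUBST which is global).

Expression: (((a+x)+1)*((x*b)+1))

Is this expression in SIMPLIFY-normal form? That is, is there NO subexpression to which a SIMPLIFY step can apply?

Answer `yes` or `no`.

Expression: (((a+x)+1)*((x*b)+1))
Scanning for simplifiable subexpressions (pre-order)...
  at root: (((a+x)+1)*((x*b)+1)) (not simplifiable)
  at L: ((a+x)+1) (not simplifiable)
  at LL: (a+x) (not simplifiable)
  at R: ((x*b)+1) (not simplifiable)
  at RL: (x*b) (not simplifiable)
Result: no simplifiable subexpression found -> normal form.

Answer: yes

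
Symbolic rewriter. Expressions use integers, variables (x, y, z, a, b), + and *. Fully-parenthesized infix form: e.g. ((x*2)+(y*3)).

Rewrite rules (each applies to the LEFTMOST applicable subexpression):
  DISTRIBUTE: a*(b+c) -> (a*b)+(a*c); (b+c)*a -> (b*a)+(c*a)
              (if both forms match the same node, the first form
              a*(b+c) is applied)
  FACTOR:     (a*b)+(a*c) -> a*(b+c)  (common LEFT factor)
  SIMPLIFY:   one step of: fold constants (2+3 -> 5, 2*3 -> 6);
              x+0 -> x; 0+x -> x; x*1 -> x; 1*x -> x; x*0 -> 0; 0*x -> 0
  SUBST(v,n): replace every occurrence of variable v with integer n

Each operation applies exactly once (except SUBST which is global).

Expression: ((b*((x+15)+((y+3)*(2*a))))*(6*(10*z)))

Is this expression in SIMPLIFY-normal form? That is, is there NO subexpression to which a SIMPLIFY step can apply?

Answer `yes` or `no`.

Answer: yes

Derivation:
Expression: ((b*((x+15)+((y+3)*(2*a))))*(6*(10*z)))
Scanning for simplifiable subexpressions (pre-order)...
  at root: ((b*((x+15)+((y+3)*(2*a))))*(6*(10*z))) (not simplifiable)
  at L: (b*((x+15)+((y+3)*(2*a)))) (not simplifiable)
  at LR: ((x+15)+((y+3)*(2*a))) (not simplifiable)
  at LRL: (x+15) (not simplifiable)
  at LRR: ((y+3)*(2*a)) (not simplifiable)
  at LRRL: (y+3) (not simplifiable)
  at LRRR: (2*a) (not simplifiable)
  at R: (6*(10*z)) (not simplifiable)
  at RR: (10*z) (not simplifiable)
Result: no simplifiable subexpression found -> normal form.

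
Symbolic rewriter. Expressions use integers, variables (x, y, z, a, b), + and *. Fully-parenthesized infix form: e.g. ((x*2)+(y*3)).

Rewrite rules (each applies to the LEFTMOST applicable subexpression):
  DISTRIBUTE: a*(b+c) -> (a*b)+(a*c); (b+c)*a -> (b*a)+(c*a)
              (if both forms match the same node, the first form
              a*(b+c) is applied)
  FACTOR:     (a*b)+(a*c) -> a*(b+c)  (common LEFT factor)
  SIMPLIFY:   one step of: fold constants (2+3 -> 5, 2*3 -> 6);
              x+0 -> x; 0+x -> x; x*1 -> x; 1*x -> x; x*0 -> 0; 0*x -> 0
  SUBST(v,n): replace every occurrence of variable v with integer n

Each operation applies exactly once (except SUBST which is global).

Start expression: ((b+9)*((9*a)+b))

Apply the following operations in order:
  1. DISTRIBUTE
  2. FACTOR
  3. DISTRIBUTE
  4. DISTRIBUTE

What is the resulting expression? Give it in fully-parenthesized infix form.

Answer: (((b*(9*a))+(9*(9*a)))+((b+9)*b))

Derivation:
Start: ((b+9)*((9*a)+b))
Apply DISTRIBUTE at root (target: ((b+9)*((9*a)+b))): ((b+9)*((9*a)+b)) -> (((b+9)*(9*a))+((b+9)*b))
Apply FACTOR at root (target: (((b+9)*(9*a))+((b+9)*b))): (((b+9)*(9*a))+((b+9)*b)) -> ((b+9)*((9*a)+b))
Apply DISTRIBUTE at root (target: ((b+9)*((9*a)+b))): ((b+9)*((9*a)+b)) -> (((b+9)*(9*a))+((b+9)*b))
Apply DISTRIBUTE at L (target: ((b+9)*(9*a))): (((b+9)*(9*a))+((b+9)*b)) -> (((b*(9*a))+(9*(9*a)))+((b+9)*b))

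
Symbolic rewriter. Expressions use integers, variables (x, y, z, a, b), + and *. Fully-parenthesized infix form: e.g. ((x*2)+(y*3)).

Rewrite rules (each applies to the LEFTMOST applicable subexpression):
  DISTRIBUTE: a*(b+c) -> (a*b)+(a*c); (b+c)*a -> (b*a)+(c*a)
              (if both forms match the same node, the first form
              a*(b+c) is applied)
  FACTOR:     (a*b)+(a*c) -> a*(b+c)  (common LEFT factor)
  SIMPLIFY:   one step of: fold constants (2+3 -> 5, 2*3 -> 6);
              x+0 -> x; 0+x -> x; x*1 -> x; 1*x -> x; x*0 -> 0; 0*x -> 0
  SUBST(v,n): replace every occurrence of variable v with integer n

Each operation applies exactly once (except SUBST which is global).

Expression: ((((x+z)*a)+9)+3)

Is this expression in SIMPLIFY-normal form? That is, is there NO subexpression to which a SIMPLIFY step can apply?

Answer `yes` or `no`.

Answer: yes

Derivation:
Expression: ((((x+z)*a)+9)+3)
Scanning for simplifiable subexpressions (pre-order)...
  at root: ((((x+z)*a)+9)+3) (not simplifiable)
  at L: (((x+z)*a)+9) (not simplifiable)
  at LL: ((x+z)*a) (not simplifiable)
  at LLL: (x+z) (not simplifiable)
Result: no simplifiable subexpression found -> normal form.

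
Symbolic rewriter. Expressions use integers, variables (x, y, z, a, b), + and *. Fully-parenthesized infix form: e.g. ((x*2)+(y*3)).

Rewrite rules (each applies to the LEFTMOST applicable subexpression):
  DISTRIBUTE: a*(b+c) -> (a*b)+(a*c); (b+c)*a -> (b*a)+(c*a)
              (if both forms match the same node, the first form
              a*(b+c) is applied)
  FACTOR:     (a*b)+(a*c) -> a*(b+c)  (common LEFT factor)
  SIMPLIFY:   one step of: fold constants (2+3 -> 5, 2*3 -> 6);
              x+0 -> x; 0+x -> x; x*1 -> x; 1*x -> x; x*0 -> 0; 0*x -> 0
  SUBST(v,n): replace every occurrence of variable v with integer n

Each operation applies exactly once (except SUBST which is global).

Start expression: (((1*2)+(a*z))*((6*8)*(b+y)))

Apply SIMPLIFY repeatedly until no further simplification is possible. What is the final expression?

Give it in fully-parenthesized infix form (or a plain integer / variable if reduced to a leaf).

Start: (((1*2)+(a*z))*((6*8)*(b+y)))
Step 1: at LL: (1*2) -> 2; overall: (((1*2)+(a*z))*((6*8)*(b+y))) -> ((2+(a*z))*((6*8)*(b+y)))
Step 2: at RL: (6*8) -> 48; overall: ((2+(a*z))*((6*8)*(b+y))) -> ((2+(a*z))*(48*(b+y)))
Fixed point: ((2+(a*z))*(48*(b+y)))

Answer: ((2+(a*z))*(48*(b+y)))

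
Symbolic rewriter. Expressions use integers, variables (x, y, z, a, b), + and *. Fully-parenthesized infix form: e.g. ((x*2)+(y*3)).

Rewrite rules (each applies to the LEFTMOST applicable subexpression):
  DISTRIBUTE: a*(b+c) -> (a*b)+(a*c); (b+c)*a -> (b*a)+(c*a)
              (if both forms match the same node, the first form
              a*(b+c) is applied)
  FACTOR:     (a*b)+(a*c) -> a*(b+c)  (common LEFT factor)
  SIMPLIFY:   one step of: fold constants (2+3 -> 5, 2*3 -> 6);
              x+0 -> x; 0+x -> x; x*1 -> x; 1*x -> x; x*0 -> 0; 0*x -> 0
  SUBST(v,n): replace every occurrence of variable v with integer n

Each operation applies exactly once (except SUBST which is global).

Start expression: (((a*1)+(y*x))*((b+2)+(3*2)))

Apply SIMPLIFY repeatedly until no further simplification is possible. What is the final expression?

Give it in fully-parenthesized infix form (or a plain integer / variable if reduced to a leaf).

Answer: ((a+(y*x))*((b+2)+6))

Derivation:
Start: (((a*1)+(y*x))*((b+2)+(3*2)))
Step 1: at LL: (a*1) -> a; overall: (((a*1)+(y*x))*((b+2)+(3*2))) -> ((a+(y*x))*((b+2)+(3*2)))
Step 2: at RR: (3*2) -> 6; overall: ((a+(y*x))*((b+2)+(3*2))) -> ((a+(y*x))*((b+2)+6))
Fixed point: ((a+(y*x))*((b+2)+6))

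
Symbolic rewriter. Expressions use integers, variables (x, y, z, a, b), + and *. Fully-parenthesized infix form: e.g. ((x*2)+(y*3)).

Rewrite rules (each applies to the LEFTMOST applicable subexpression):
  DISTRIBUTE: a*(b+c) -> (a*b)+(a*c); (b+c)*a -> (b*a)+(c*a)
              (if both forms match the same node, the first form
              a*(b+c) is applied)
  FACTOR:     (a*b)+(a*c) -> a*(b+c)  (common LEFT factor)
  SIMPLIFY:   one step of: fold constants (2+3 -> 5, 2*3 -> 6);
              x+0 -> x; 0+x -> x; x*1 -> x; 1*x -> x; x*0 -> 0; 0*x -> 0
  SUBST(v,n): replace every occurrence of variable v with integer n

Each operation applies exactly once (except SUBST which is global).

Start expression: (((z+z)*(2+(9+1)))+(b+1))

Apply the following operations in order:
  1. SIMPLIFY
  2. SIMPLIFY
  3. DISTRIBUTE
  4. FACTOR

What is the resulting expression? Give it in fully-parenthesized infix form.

Start: (((z+z)*(2+(9+1)))+(b+1))
Apply SIMPLIFY at LRR (target: (9+1)): (((z+z)*(2+(9+1)))+(b+1)) -> (((z+z)*(2+10))+(b+1))
Apply SIMPLIFY at LR (target: (2+10)): (((z+z)*(2+10))+(b+1)) -> (((z+z)*12)+(b+1))
Apply DISTRIBUTE at L (target: ((z+z)*12)): (((z+z)*12)+(b+1)) -> (((z*12)+(z*12))+(b+1))
Apply FACTOR at L (target: ((z*12)+(z*12))): (((z*12)+(z*12))+(b+1)) -> ((z*(12+12))+(b+1))

Answer: ((z*(12+12))+(b+1))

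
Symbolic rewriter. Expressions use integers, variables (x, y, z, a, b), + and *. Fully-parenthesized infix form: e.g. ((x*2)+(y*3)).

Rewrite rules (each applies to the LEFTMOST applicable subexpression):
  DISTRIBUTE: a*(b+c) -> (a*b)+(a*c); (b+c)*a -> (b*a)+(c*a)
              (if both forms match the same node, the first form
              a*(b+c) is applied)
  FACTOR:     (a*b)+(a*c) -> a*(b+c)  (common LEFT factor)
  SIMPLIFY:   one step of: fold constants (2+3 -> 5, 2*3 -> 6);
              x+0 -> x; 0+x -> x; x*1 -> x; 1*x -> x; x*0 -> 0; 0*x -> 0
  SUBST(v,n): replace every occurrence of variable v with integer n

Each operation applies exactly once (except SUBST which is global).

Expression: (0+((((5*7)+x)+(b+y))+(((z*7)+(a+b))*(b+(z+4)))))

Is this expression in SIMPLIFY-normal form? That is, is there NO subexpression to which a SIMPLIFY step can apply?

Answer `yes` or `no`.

Expression: (0+((((5*7)+x)+(b+y))+(((z*7)+(a+b))*(b+(z+4)))))
Scanning for simplifiable subexpressions (pre-order)...
  at root: (0+((((5*7)+x)+(b+y))+(((z*7)+(a+b))*(b+(z+4))))) (SIMPLIFIABLE)
  at R: ((((5*7)+x)+(b+y))+(((z*7)+(a+b))*(b+(z+4)))) (not simplifiable)
  at RL: (((5*7)+x)+(b+y)) (not simplifiable)
  at RLL: ((5*7)+x) (not simplifiable)
  at RLLL: (5*7) (SIMPLIFIABLE)
  at RLR: (b+y) (not simplifiable)
  at RR: (((z*7)+(a+b))*(b+(z+4))) (not simplifiable)
  at RRL: ((z*7)+(a+b)) (not simplifiable)
  at RRLL: (z*7) (not simplifiable)
  at RRLR: (a+b) (not simplifiable)
  at RRR: (b+(z+4)) (not simplifiable)
  at RRRR: (z+4) (not simplifiable)
Found simplifiable subexpr at path root: (0+((((5*7)+x)+(b+y))+(((z*7)+(a+b))*(b+(z+4)))))
One SIMPLIFY step would give: ((((5*7)+x)+(b+y))+(((z*7)+(a+b))*(b+(z+4))))
-> NOT in normal form.

Answer: no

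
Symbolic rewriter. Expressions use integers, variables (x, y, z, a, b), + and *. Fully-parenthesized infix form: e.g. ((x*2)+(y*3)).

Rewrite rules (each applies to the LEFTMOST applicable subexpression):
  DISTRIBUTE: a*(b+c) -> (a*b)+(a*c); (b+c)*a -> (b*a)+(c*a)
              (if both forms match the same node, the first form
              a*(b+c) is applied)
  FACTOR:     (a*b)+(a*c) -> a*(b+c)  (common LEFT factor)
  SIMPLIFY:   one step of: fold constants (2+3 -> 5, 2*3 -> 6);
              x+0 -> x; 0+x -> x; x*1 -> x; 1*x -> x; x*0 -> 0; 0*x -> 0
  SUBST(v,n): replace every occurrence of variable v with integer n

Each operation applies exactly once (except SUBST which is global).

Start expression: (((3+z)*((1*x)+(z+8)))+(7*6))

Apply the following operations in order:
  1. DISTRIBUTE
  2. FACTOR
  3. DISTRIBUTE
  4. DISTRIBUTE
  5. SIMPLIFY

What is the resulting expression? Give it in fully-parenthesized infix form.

Answer: ((((3*x)+(z*(1*x)))+((3+z)*(z+8)))+(7*6))

Derivation:
Start: (((3+z)*((1*x)+(z+8)))+(7*6))
Apply DISTRIBUTE at L (target: ((3+z)*((1*x)+(z+8)))): (((3+z)*((1*x)+(z+8)))+(7*6)) -> ((((3+z)*(1*x))+((3+z)*(z+8)))+(7*6))
Apply FACTOR at L (target: (((3+z)*(1*x))+((3+z)*(z+8)))): ((((3+z)*(1*x))+((3+z)*(z+8)))+(7*6)) -> (((3+z)*((1*x)+(z+8)))+(7*6))
Apply DISTRIBUTE at L (target: ((3+z)*((1*x)+(z+8)))): (((3+z)*((1*x)+(z+8)))+(7*6)) -> ((((3+z)*(1*x))+((3+z)*(z+8)))+(7*6))
Apply DISTRIBUTE at LL (target: ((3+z)*(1*x))): ((((3+z)*(1*x))+((3+z)*(z+8)))+(7*6)) -> ((((3*(1*x))+(z*(1*x)))+((3+z)*(z+8)))+(7*6))
Apply SIMPLIFY at LLLR (target: (1*x)): ((((3*(1*x))+(z*(1*x)))+((3+z)*(z+8)))+(7*6)) -> ((((3*x)+(z*(1*x)))+((3+z)*(z+8)))+(7*6))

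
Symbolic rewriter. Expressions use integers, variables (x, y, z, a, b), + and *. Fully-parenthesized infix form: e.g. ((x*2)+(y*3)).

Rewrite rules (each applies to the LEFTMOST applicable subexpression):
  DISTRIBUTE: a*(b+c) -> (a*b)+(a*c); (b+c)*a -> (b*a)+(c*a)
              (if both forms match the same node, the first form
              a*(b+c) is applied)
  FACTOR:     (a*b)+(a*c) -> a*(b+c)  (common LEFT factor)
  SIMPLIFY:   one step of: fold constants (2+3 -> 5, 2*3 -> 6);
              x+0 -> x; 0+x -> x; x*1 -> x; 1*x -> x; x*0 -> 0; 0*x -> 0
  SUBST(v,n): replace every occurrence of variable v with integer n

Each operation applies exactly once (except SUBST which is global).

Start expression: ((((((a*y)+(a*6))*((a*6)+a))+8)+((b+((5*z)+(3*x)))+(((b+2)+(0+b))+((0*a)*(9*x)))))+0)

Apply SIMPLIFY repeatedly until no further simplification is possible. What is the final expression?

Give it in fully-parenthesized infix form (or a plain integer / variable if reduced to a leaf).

Start: ((((((a*y)+(a*6))*((a*6)+a))+8)+((b+((5*z)+(3*x)))+(((b+2)+(0+b))+((0*a)*(9*x)))))+0)
Step 1: at root: ((((((a*y)+(a*6))*((a*6)+a))+8)+((b+((5*z)+(3*x)))+(((b+2)+(0+b))+((0*a)*(9*x)))))+0) -> (((((a*y)+(a*6))*((a*6)+a))+8)+((b+((5*z)+(3*x)))+(((b+2)+(0+b))+((0*a)*(9*x))))); overall: ((((((a*y)+(a*6))*((a*6)+a))+8)+((b+((5*z)+(3*x)))+(((b+2)+(0+b))+((0*a)*(9*x)))))+0) -> (((((a*y)+(a*6))*((a*6)+a))+8)+((b+((5*z)+(3*x)))+(((b+2)+(0+b))+((0*a)*(9*x)))))
Step 2: at RRLR: (0+b) -> b; overall: (((((a*y)+(a*6))*((a*6)+a))+8)+((b+((5*z)+(3*x)))+(((b+2)+(0+b))+((0*a)*(9*x))))) -> (((((a*y)+(a*6))*((a*6)+a))+8)+((b+((5*z)+(3*x)))+(((b+2)+b)+((0*a)*(9*x)))))
Step 3: at RRRL: (0*a) -> 0; overall: (((((a*y)+(a*6))*((a*6)+a))+8)+((b+((5*z)+(3*x)))+(((b+2)+b)+((0*a)*(9*x))))) -> (((((a*y)+(a*6))*((a*6)+a))+8)+((b+((5*z)+(3*x)))+(((b+2)+b)+(0*(9*x)))))
Step 4: at RRR: (0*(9*x)) -> 0; overall: (((((a*y)+(a*6))*((a*6)+a))+8)+((b+((5*z)+(3*x)))+(((b+2)+b)+(0*(9*x))))) -> (((((a*y)+(a*6))*((a*6)+a))+8)+((b+((5*z)+(3*x)))+(((b+2)+b)+0)))
Step 5: at RR: (((b+2)+b)+0) -> ((b+2)+b); overall: (((((a*y)+(a*6))*((a*6)+a))+8)+((b+((5*z)+(3*x)))+(((b+2)+b)+0))) -> (((((a*y)+(a*6))*((a*6)+a))+8)+((b+((5*z)+(3*x)))+((b+2)+b)))
Fixed point: (((((a*y)+(a*6))*((a*6)+a))+8)+((b+((5*z)+(3*x)))+((b+2)+b)))

Answer: (((((a*y)+(a*6))*((a*6)+a))+8)+((b+((5*z)+(3*x)))+((b+2)+b)))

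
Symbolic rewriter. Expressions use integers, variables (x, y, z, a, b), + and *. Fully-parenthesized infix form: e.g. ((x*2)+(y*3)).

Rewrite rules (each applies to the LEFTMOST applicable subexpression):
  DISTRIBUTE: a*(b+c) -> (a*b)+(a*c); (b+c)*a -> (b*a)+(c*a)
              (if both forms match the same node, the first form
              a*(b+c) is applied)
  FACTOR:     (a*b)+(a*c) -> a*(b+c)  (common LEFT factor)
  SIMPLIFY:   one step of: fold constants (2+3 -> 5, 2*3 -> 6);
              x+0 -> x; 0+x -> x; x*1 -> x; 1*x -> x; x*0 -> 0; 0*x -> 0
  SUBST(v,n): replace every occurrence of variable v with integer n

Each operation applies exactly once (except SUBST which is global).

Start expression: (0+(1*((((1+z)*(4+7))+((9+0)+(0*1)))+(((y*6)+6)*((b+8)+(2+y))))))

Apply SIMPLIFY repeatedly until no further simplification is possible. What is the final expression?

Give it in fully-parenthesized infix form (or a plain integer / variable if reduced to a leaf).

Start: (0+(1*((((1+z)*(4+7))+((9+0)+(0*1)))+(((y*6)+6)*((b+8)+(2+y))))))
Step 1: at root: (0+(1*((((1+z)*(4+7))+((9+0)+(0*1)))+(((y*6)+6)*((b+8)+(2+y)))))) -> (1*((((1+z)*(4+7))+((9+0)+(0*1)))+(((y*6)+6)*((b+8)+(2+y))))); overall: (0+(1*((((1+z)*(4+7))+((9+0)+(0*1)))+(((y*6)+6)*((b+8)+(2+y)))))) -> (1*((((1+z)*(4+7))+((9+0)+(0*1)))+(((y*6)+6)*((b+8)+(2+y)))))
Step 2: at root: (1*((((1+z)*(4+7))+((9+0)+(0*1)))+(((y*6)+6)*((b+8)+(2+y))))) -> ((((1+z)*(4+7))+((9+0)+(0*1)))+(((y*6)+6)*((b+8)+(2+y)))); overall: (1*((((1+z)*(4+7))+((9+0)+(0*1)))+(((y*6)+6)*((b+8)+(2+y))))) -> ((((1+z)*(4+7))+((9+0)+(0*1)))+(((y*6)+6)*((b+8)+(2+y))))
Step 3: at LLR: (4+7) -> 11; overall: ((((1+z)*(4+7))+((9+0)+(0*1)))+(((y*6)+6)*((b+8)+(2+y)))) -> ((((1+z)*11)+((9+0)+(0*1)))+(((y*6)+6)*((b+8)+(2+y))))
Step 4: at LRL: (9+0) -> 9; overall: ((((1+z)*11)+((9+0)+(0*1)))+(((y*6)+6)*((b+8)+(2+y)))) -> ((((1+z)*11)+(9+(0*1)))+(((y*6)+6)*((b+8)+(2+y))))
Step 5: at LRR: (0*1) -> 0; overall: ((((1+z)*11)+(9+(0*1)))+(((y*6)+6)*((b+8)+(2+y)))) -> ((((1+z)*11)+(9+0))+(((y*6)+6)*((b+8)+(2+y))))
Step 6: at LR: (9+0) -> 9; overall: ((((1+z)*11)+(9+0))+(((y*6)+6)*((b+8)+(2+y)))) -> ((((1+z)*11)+9)+(((y*6)+6)*((b+8)+(2+y))))
Fixed point: ((((1+z)*11)+9)+(((y*6)+6)*((b+8)+(2+y))))

Answer: ((((1+z)*11)+9)+(((y*6)+6)*((b+8)+(2+y))))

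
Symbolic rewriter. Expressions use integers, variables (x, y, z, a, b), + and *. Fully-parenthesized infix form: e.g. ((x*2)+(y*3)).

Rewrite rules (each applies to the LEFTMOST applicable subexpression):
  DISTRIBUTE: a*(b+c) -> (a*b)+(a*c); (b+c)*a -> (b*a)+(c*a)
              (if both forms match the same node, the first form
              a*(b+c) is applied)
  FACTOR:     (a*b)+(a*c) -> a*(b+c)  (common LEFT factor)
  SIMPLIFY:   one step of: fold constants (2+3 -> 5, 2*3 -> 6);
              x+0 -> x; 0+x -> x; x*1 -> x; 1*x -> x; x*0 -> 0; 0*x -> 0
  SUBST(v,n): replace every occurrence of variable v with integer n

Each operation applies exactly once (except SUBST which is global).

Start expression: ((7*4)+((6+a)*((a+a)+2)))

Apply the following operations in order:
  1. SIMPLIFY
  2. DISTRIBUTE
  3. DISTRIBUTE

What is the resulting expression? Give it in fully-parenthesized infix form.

Start: ((7*4)+((6+a)*((a+a)+2)))
Apply SIMPLIFY at L (target: (7*4)): ((7*4)+((6+a)*((a+a)+2))) -> (28+((6+a)*((a+a)+2)))
Apply DISTRIBUTE at R (target: ((6+a)*((a+a)+2))): (28+((6+a)*((a+a)+2))) -> (28+(((6+a)*(a+a))+((6+a)*2)))
Apply DISTRIBUTE at RL (target: ((6+a)*(a+a))): (28+(((6+a)*(a+a))+((6+a)*2))) -> (28+((((6+a)*a)+((6+a)*a))+((6+a)*2)))

Answer: (28+((((6+a)*a)+((6+a)*a))+((6+a)*2)))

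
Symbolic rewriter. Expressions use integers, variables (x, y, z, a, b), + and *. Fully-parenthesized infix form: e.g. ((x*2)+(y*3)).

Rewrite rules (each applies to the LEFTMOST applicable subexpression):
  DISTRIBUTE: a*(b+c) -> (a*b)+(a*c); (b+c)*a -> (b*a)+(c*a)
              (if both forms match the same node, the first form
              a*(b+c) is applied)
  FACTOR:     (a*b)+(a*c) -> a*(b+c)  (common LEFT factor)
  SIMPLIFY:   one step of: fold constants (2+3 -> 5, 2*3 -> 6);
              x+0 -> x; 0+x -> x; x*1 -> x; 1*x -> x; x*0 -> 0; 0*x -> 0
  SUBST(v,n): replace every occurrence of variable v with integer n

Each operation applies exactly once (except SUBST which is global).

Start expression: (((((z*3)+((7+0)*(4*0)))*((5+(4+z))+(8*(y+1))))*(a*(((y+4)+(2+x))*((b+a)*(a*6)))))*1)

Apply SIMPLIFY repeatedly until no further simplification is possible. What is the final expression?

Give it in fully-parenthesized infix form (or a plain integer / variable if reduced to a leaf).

Start: (((((z*3)+((7+0)*(4*0)))*((5+(4+z))+(8*(y+1))))*(a*(((y+4)+(2+x))*((b+a)*(a*6)))))*1)
Step 1: at root: (((((z*3)+((7+0)*(4*0)))*((5+(4+z))+(8*(y+1))))*(a*(((y+4)+(2+x))*((b+a)*(a*6)))))*1) -> ((((z*3)+((7+0)*(4*0)))*((5+(4+z))+(8*(y+1))))*(a*(((y+4)+(2+x))*((b+a)*(a*6))))); overall: (((((z*3)+((7+0)*(4*0)))*((5+(4+z))+(8*(y+1))))*(a*(((y+4)+(2+x))*((b+a)*(a*6)))))*1) -> ((((z*3)+((7+0)*(4*0)))*((5+(4+z))+(8*(y+1))))*(a*(((y+4)+(2+x))*((b+a)*(a*6)))))
Step 2: at LLRL: (7+0) -> 7; overall: ((((z*3)+((7+0)*(4*0)))*((5+(4+z))+(8*(y+1))))*(a*(((y+4)+(2+x))*((b+a)*(a*6))))) -> ((((z*3)+(7*(4*0)))*((5+(4+z))+(8*(y+1))))*(a*(((y+4)+(2+x))*((b+a)*(a*6)))))
Step 3: at LLRR: (4*0) -> 0; overall: ((((z*3)+(7*(4*0)))*((5+(4+z))+(8*(y+1))))*(a*(((y+4)+(2+x))*((b+a)*(a*6))))) -> ((((z*3)+(7*0))*((5+(4+z))+(8*(y+1))))*(a*(((y+4)+(2+x))*((b+a)*(a*6)))))
Step 4: at LLR: (7*0) -> 0; overall: ((((z*3)+(7*0))*((5+(4+z))+(8*(y+1))))*(a*(((y+4)+(2+x))*((b+a)*(a*6))))) -> ((((z*3)+0)*((5+(4+z))+(8*(y+1))))*(a*(((y+4)+(2+x))*((b+a)*(a*6)))))
Step 5: at LL: ((z*3)+0) -> (z*3); overall: ((((z*3)+0)*((5+(4+z))+(8*(y+1))))*(a*(((y+4)+(2+x))*((b+a)*(a*6))))) -> (((z*3)*((5+(4+z))+(8*(y+1))))*(a*(((y+4)+(2+x))*((b+a)*(a*6)))))
Fixed point: (((z*3)*((5+(4+z))+(8*(y+1))))*(a*(((y+4)+(2+x))*((b+a)*(a*6)))))

Answer: (((z*3)*((5+(4+z))+(8*(y+1))))*(a*(((y+4)+(2+x))*((b+a)*(a*6)))))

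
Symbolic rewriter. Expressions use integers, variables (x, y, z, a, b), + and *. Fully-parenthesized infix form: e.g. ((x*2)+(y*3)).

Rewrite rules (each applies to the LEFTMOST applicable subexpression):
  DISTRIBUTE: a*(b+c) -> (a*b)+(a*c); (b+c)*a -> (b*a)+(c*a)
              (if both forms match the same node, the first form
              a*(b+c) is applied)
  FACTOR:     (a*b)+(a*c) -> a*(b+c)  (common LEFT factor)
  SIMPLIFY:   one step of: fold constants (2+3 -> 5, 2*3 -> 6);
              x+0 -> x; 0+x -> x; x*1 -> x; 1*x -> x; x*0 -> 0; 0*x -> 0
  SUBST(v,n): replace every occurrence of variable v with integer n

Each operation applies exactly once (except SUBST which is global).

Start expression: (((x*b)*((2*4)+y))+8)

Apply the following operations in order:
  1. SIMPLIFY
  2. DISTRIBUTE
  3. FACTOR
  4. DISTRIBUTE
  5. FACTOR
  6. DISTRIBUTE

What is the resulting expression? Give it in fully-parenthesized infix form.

Answer: ((((x*b)*8)+((x*b)*y))+8)

Derivation:
Start: (((x*b)*((2*4)+y))+8)
Apply SIMPLIFY at LRL (target: (2*4)): (((x*b)*((2*4)+y))+8) -> (((x*b)*(8+y))+8)
Apply DISTRIBUTE at L (target: ((x*b)*(8+y))): (((x*b)*(8+y))+8) -> ((((x*b)*8)+((x*b)*y))+8)
Apply FACTOR at L (target: (((x*b)*8)+((x*b)*y))): ((((x*b)*8)+((x*b)*y))+8) -> (((x*b)*(8+y))+8)
Apply DISTRIBUTE at L (target: ((x*b)*(8+y))): (((x*b)*(8+y))+8) -> ((((x*b)*8)+((x*b)*y))+8)
Apply FACTOR at L (target: (((x*b)*8)+((x*b)*y))): ((((x*b)*8)+((x*b)*y))+8) -> (((x*b)*(8+y))+8)
Apply DISTRIBUTE at L (target: ((x*b)*(8+y))): (((x*b)*(8+y))+8) -> ((((x*b)*8)+((x*b)*y))+8)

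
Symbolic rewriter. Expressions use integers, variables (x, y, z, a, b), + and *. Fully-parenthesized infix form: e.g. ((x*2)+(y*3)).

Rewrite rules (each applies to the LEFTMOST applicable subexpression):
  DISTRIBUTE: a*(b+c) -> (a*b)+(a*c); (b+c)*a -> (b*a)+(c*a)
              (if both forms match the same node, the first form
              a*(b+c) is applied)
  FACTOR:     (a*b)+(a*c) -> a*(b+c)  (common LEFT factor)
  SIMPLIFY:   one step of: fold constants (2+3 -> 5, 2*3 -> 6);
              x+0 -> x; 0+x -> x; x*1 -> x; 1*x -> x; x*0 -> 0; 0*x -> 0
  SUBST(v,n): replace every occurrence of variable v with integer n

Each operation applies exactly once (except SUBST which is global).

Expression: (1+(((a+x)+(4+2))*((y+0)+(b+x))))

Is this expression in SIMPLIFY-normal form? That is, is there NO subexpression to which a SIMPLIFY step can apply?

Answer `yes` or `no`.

Expression: (1+(((a+x)+(4+2))*((y+0)+(b+x))))
Scanning for simplifiable subexpressions (pre-order)...
  at root: (1+(((a+x)+(4+2))*((y+0)+(b+x)))) (not simplifiable)
  at R: (((a+x)+(4+2))*((y+0)+(b+x))) (not simplifiable)
  at RL: ((a+x)+(4+2)) (not simplifiable)
  at RLL: (a+x) (not simplifiable)
  at RLR: (4+2) (SIMPLIFIABLE)
  at RR: ((y+0)+(b+x)) (not simplifiable)
  at RRL: (y+0) (SIMPLIFIABLE)
  at RRR: (b+x) (not simplifiable)
Found simplifiable subexpr at path RLR: (4+2)
One SIMPLIFY step would give: (1+(((a+x)+6)*((y+0)+(b+x))))
-> NOT in normal form.

Answer: no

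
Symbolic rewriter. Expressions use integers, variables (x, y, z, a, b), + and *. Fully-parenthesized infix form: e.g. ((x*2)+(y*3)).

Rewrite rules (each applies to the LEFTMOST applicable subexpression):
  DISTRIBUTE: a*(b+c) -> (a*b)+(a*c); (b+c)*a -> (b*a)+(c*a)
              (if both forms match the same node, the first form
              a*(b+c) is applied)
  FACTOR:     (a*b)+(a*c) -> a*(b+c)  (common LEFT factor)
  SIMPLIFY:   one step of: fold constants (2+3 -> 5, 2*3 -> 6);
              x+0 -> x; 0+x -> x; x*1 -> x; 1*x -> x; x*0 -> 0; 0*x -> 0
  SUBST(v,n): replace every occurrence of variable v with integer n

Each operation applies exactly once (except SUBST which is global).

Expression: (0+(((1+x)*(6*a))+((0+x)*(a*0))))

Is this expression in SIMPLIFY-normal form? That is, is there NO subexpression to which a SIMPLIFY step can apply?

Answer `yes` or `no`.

Expression: (0+(((1+x)*(6*a))+((0+x)*(a*0))))
Scanning for simplifiable subexpressions (pre-order)...
  at root: (0+(((1+x)*(6*a))+((0+x)*(a*0)))) (SIMPLIFIABLE)
  at R: (((1+x)*(6*a))+((0+x)*(a*0))) (not simplifiable)
  at RL: ((1+x)*(6*a)) (not simplifiable)
  at RLL: (1+x) (not simplifiable)
  at RLR: (6*a) (not simplifiable)
  at RR: ((0+x)*(a*0)) (not simplifiable)
  at RRL: (0+x) (SIMPLIFIABLE)
  at RRR: (a*0) (SIMPLIFIABLE)
Found simplifiable subexpr at path root: (0+(((1+x)*(6*a))+((0+x)*(a*0))))
One SIMPLIFY step would give: (((1+x)*(6*a))+((0+x)*(a*0)))
-> NOT in normal form.

Answer: no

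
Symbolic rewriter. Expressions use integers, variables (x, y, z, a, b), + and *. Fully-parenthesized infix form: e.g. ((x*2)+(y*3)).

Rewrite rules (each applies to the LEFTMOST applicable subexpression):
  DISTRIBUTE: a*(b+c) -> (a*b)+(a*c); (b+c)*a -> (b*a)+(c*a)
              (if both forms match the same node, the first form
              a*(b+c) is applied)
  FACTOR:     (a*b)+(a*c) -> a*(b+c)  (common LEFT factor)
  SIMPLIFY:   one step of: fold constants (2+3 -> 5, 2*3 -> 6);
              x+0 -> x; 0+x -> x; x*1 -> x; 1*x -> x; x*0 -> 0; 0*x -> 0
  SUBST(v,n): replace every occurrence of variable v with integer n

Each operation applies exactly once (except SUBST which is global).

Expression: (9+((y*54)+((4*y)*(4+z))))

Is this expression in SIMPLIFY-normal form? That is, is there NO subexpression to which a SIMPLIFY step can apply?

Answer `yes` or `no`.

Expression: (9+((y*54)+((4*y)*(4+z))))
Scanning for simplifiable subexpressions (pre-order)...
  at root: (9+((y*54)+((4*y)*(4+z)))) (not simplifiable)
  at R: ((y*54)+((4*y)*(4+z))) (not simplifiable)
  at RL: (y*54) (not simplifiable)
  at RR: ((4*y)*(4+z)) (not simplifiable)
  at RRL: (4*y) (not simplifiable)
  at RRR: (4+z) (not simplifiable)
Result: no simplifiable subexpression found -> normal form.

Answer: yes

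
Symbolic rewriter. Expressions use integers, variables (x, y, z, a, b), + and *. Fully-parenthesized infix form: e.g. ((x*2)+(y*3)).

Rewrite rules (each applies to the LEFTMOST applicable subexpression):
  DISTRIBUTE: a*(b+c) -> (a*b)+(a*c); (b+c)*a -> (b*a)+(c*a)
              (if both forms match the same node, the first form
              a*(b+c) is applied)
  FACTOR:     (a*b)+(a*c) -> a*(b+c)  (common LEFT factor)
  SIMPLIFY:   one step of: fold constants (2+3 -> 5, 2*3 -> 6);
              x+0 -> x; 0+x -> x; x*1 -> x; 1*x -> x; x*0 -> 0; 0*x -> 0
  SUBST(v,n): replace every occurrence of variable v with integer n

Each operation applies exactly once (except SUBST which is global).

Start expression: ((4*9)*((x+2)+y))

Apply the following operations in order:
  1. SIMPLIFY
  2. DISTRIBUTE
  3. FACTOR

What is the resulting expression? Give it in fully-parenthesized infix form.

Start: ((4*9)*((x+2)+y))
Apply SIMPLIFY at L (target: (4*9)): ((4*9)*((x+2)+y)) -> (36*((x+2)+y))
Apply DISTRIBUTE at root (target: (36*((x+2)+y))): (36*((x+2)+y)) -> ((36*(x+2))+(36*y))
Apply FACTOR at root (target: ((36*(x+2))+(36*y))): ((36*(x+2))+(36*y)) -> (36*((x+2)+y))

Answer: (36*((x+2)+y))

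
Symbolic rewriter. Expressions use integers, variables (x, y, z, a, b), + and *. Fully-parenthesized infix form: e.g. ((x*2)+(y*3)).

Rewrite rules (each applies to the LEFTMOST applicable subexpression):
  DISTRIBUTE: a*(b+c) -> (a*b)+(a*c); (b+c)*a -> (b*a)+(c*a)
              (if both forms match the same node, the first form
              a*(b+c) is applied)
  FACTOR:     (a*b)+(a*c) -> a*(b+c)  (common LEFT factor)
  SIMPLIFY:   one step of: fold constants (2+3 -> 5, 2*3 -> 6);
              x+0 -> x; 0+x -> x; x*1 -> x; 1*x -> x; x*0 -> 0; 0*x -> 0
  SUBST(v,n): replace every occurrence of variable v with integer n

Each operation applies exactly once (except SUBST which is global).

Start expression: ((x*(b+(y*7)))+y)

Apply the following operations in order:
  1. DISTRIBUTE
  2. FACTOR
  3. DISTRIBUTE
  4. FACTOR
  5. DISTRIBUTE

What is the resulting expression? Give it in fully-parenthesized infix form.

Answer: (((x*b)+(x*(y*7)))+y)

Derivation:
Start: ((x*(b+(y*7)))+y)
Apply DISTRIBUTE at L (target: (x*(b+(y*7)))): ((x*(b+(y*7)))+y) -> (((x*b)+(x*(y*7)))+y)
Apply FACTOR at L (target: ((x*b)+(x*(y*7)))): (((x*b)+(x*(y*7)))+y) -> ((x*(b+(y*7)))+y)
Apply DISTRIBUTE at L (target: (x*(b+(y*7)))): ((x*(b+(y*7)))+y) -> (((x*b)+(x*(y*7)))+y)
Apply FACTOR at L (target: ((x*b)+(x*(y*7)))): (((x*b)+(x*(y*7)))+y) -> ((x*(b+(y*7)))+y)
Apply DISTRIBUTE at L (target: (x*(b+(y*7)))): ((x*(b+(y*7)))+y) -> (((x*b)+(x*(y*7)))+y)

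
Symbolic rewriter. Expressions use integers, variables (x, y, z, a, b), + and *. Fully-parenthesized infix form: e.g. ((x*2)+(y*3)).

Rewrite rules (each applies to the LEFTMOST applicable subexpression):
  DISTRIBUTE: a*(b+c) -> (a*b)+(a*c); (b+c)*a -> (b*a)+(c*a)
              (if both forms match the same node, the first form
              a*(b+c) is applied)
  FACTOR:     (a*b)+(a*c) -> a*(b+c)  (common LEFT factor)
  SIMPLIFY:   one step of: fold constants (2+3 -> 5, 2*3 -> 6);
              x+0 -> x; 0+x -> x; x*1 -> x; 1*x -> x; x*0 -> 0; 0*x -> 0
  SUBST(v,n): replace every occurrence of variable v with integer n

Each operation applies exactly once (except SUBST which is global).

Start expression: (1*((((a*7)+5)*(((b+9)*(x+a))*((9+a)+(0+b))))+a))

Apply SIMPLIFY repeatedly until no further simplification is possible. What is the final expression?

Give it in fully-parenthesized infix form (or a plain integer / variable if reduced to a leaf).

Start: (1*((((a*7)+5)*(((b+9)*(x+a))*((9+a)+(0+b))))+a))
Step 1: at root: (1*((((a*7)+5)*(((b+9)*(x+a))*((9+a)+(0+b))))+a)) -> ((((a*7)+5)*(((b+9)*(x+a))*((9+a)+(0+b))))+a); overall: (1*((((a*7)+5)*(((b+9)*(x+a))*((9+a)+(0+b))))+a)) -> ((((a*7)+5)*(((b+9)*(x+a))*((9+a)+(0+b))))+a)
Step 2: at LRRR: (0+b) -> b; overall: ((((a*7)+5)*(((b+9)*(x+a))*((9+a)+(0+b))))+a) -> ((((a*7)+5)*(((b+9)*(x+a))*((9+a)+b)))+a)
Fixed point: ((((a*7)+5)*(((b+9)*(x+a))*((9+a)+b)))+a)

Answer: ((((a*7)+5)*(((b+9)*(x+a))*((9+a)+b)))+a)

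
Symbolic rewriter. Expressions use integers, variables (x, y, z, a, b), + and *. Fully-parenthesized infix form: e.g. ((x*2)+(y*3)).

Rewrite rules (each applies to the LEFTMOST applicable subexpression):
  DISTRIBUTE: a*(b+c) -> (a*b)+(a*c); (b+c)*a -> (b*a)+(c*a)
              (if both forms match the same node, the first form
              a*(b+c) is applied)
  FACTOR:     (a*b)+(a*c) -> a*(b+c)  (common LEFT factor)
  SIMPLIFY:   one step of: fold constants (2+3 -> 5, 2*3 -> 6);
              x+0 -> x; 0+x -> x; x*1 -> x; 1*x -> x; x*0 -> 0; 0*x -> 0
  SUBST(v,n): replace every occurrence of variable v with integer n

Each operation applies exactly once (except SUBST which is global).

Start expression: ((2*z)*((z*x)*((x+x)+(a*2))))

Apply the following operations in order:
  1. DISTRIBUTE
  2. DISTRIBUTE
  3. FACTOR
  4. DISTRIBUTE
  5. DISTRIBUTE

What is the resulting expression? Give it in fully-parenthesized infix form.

Start: ((2*z)*((z*x)*((x+x)+(a*2))))
Apply DISTRIBUTE at R (target: ((z*x)*((x+x)+(a*2)))): ((2*z)*((z*x)*((x+x)+(a*2)))) -> ((2*z)*(((z*x)*(x+x))+((z*x)*(a*2))))
Apply DISTRIBUTE at root (target: ((2*z)*(((z*x)*(x+x))+((z*x)*(a*2))))): ((2*z)*(((z*x)*(x+x))+((z*x)*(a*2)))) -> (((2*z)*((z*x)*(x+x)))+((2*z)*((z*x)*(a*2))))
Apply FACTOR at root (target: (((2*z)*((z*x)*(x+x)))+((2*z)*((z*x)*(a*2))))): (((2*z)*((z*x)*(x+x)))+((2*z)*((z*x)*(a*2)))) -> ((2*z)*(((z*x)*(x+x))+((z*x)*(a*2))))
Apply DISTRIBUTE at root (target: ((2*z)*(((z*x)*(x+x))+((z*x)*(a*2))))): ((2*z)*(((z*x)*(x+x))+((z*x)*(a*2)))) -> (((2*z)*((z*x)*(x+x)))+((2*z)*((z*x)*(a*2))))
Apply DISTRIBUTE at LR (target: ((z*x)*(x+x))): (((2*z)*((z*x)*(x+x)))+((2*z)*((z*x)*(a*2)))) -> (((2*z)*(((z*x)*x)+((z*x)*x)))+((2*z)*((z*x)*(a*2))))

Answer: (((2*z)*(((z*x)*x)+((z*x)*x)))+((2*z)*((z*x)*(a*2))))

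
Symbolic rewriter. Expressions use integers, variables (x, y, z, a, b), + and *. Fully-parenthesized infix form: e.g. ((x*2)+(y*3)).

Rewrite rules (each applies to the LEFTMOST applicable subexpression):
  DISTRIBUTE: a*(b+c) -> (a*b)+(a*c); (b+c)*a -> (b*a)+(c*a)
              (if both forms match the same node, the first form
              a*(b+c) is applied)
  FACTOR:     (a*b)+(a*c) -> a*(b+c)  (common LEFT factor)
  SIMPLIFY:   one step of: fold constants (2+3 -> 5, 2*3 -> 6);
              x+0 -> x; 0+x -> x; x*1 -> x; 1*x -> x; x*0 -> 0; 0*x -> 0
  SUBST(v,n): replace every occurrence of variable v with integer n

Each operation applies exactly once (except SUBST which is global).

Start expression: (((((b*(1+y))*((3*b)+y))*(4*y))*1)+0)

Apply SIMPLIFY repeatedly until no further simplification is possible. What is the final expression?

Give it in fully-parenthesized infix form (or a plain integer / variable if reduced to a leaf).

Answer: (((b*(1+y))*((3*b)+y))*(4*y))

Derivation:
Start: (((((b*(1+y))*((3*b)+y))*(4*y))*1)+0)
Step 1: at root: (((((b*(1+y))*((3*b)+y))*(4*y))*1)+0) -> ((((b*(1+y))*((3*b)+y))*(4*y))*1); overall: (((((b*(1+y))*((3*b)+y))*(4*y))*1)+0) -> ((((b*(1+y))*((3*b)+y))*(4*y))*1)
Step 2: at root: ((((b*(1+y))*((3*b)+y))*(4*y))*1) -> (((b*(1+y))*((3*b)+y))*(4*y)); overall: ((((b*(1+y))*((3*b)+y))*(4*y))*1) -> (((b*(1+y))*((3*b)+y))*(4*y))
Fixed point: (((b*(1+y))*((3*b)+y))*(4*y))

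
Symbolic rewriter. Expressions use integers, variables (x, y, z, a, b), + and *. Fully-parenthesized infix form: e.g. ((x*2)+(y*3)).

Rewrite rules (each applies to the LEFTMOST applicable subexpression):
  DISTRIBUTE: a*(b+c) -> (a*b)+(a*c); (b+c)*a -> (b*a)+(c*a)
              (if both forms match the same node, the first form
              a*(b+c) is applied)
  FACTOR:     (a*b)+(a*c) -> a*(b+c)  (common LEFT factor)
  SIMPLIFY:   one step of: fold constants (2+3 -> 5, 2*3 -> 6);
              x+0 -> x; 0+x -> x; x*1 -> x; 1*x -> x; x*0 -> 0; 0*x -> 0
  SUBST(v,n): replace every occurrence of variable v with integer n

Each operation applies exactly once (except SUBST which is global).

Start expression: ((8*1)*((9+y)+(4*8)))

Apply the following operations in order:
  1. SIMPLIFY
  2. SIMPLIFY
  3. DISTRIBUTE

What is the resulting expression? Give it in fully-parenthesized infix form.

Start: ((8*1)*((9+y)+(4*8)))
Apply SIMPLIFY at L (target: (8*1)): ((8*1)*((9+y)+(4*8))) -> (8*((9+y)+(4*8)))
Apply SIMPLIFY at RR (target: (4*8)): (8*((9+y)+(4*8))) -> (8*((9+y)+32))
Apply DISTRIBUTE at root (target: (8*((9+y)+32))): (8*((9+y)+32)) -> ((8*(9+y))+(8*32))

Answer: ((8*(9+y))+(8*32))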